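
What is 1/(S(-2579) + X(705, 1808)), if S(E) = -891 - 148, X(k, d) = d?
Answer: 1/769 ≈ 0.0013004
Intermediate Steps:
S(E) = -1039
1/(S(-2579) + X(705, 1808)) = 1/(-1039 + 1808) = 1/769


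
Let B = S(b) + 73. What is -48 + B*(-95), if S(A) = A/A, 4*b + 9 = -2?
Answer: -7078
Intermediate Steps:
b = -11/4 (b = -9/4 + (¼)*(-2) = -9/4 - ½ = -11/4 ≈ -2.7500)
S(A) = 1
B = 74 (B = 1 + 73 = 74)
-48 + B*(-95) = -48 + 74*(-95) = -48 - 7030 = -7078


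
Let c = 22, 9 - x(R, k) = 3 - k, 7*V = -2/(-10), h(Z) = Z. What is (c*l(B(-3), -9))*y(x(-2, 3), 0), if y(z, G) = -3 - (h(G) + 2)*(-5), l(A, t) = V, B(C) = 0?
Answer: 22/5 ≈ 4.4000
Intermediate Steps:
V = 1/35 (V = (-2/(-10))/7 = (-2*(-⅒))/7 = (⅐)*(⅕) = 1/35 ≈ 0.028571)
x(R, k) = 6 + k (x(R, k) = 9 - (3 - k) = 9 + (-3 + k) = 6 + k)
l(A, t) = 1/35
y(z, G) = 7 + 5*G (y(z, G) = -3 - (G + 2)*(-5) = -3 - (2 + G)*(-5) = -3 - (-10 - 5*G) = -3 + (10 + 5*G) = 7 + 5*G)
(c*l(B(-3), -9))*y(x(-2, 3), 0) = (22*(1/35))*(7 + 5*0) = 22*(7 + 0)/35 = (22/35)*7 = 22/5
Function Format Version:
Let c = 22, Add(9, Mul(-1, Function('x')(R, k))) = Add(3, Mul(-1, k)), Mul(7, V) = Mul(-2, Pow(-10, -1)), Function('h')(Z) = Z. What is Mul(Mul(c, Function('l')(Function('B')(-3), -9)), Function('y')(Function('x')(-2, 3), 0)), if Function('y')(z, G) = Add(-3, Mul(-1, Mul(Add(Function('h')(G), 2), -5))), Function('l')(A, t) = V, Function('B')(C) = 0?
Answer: Rational(22, 5) ≈ 4.4000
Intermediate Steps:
V = Rational(1, 35) (V = Mul(Rational(1, 7), Mul(-2, Pow(-10, -1))) = Mul(Rational(1, 7), Mul(-2, Rational(-1, 10))) = Mul(Rational(1, 7), Rational(1, 5)) = Rational(1, 35) ≈ 0.028571)
Function('x')(R, k) = Add(6, k) (Function('x')(R, k) = Add(9, Mul(-1, Add(3, Mul(-1, k)))) = Add(9, Add(-3, k)) = Add(6, k))
Function('l')(A, t) = Rational(1, 35)
Function('y')(z, G) = Add(7, Mul(5, G)) (Function('y')(z, G) = Add(-3, Mul(-1, Mul(Add(G, 2), -5))) = Add(-3, Mul(-1, Mul(Add(2, G), -5))) = Add(-3, Mul(-1, Add(-10, Mul(-5, G)))) = Add(-3, Add(10, Mul(5, G))) = Add(7, Mul(5, G)))
Mul(Mul(c, Function('l')(Function('B')(-3), -9)), Function('y')(Function('x')(-2, 3), 0)) = Mul(Mul(22, Rational(1, 35)), Add(7, Mul(5, 0))) = Mul(Rational(22, 35), Add(7, 0)) = Mul(Rational(22, 35), 7) = Rational(22, 5)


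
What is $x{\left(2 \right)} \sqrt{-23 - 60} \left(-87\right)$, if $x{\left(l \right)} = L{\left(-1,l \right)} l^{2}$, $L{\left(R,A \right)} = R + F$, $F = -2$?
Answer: $1044 i \sqrt{83} \approx 9511.3 i$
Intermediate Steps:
$L{\left(R,A \right)} = -2 + R$ ($L{\left(R,A \right)} = R - 2 = -2 + R$)
$x{\left(l \right)} = - 3 l^{2}$ ($x{\left(l \right)} = \left(-2 - 1\right) l^{2} = - 3 l^{2}$)
$x{\left(2 \right)} \sqrt{-23 - 60} \left(-87\right) = - 3 \cdot 2^{2} \sqrt{-23 - 60} \left(-87\right) = \left(-3\right) 4 \sqrt{-83} \left(-87\right) = - 12 i \sqrt{83} \left(-87\right) = 1044 i \sqrt{83}$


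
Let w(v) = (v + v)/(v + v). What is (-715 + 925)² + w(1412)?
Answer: 44101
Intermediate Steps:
w(v) = 1 (w(v) = (2*v)/((2*v)) = (2*v)*(1/(2*v)) = 1)
(-715 + 925)² + w(1412) = (-715 + 925)² + 1 = 210² + 1 = 44100 + 1 = 44101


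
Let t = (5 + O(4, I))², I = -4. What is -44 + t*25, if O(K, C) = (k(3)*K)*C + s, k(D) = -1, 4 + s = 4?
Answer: 10981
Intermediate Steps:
s = 0 (s = -4 + 4 = 0)
O(K, C) = -C*K (O(K, C) = (-K)*C + 0 = -C*K + 0 = -C*K)
t = 441 (t = (5 - 1*(-4)*4)² = (5 + 16)² = 21² = 441)
-44 + t*25 = -44 + 441*25 = -44 + 11025 = 10981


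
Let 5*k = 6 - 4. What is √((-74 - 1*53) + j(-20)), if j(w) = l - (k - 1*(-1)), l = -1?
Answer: I*√3235/5 ≈ 11.375*I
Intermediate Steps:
k = ⅖ (k = (6 - 4)/5 = (⅕)*2 = ⅖ ≈ 0.40000)
j(w) = -12/5 (j(w) = -1 - (⅖ - 1*(-1)) = -1 - (⅖ + 1) = -1 - 1*7/5 = -1 - 7/5 = -12/5)
√((-74 - 1*53) + j(-20)) = √((-74 - 1*53) - 12/5) = √((-74 - 53) - 12/5) = √(-127 - 12/5) = √(-647/5) = I*√3235/5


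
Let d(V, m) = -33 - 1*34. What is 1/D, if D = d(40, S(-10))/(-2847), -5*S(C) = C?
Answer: 2847/67 ≈ 42.493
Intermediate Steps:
S(C) = -C/5
d(V, m) = -67 (d(V, m) = -33 - 34 = -67)
D = 67/2847 (D = -67/(-2847) = -67*(-1/2847) = 67/2847 ≈ 0.023534)
1/D = 1/(67/2847) = 2847/67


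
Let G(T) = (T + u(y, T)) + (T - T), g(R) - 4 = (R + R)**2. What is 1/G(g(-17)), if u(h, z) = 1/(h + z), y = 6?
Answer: 1166/1352561 ≈ 0.00086207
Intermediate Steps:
g(R) = 4 + 4*R**2 (g(R) = 4 + (R + R)**2 = 4 + (2*R)**2 = 4 + 4*R**2)
G(T) = T + 1/(6 + T) (G(T) = (T + 1/(6 + T)) + (T - T) = (T + 1/(6 + T)) + 0 = T + 1/(6 + T))
1/G(g(-17)) = 1/((1 + (4 + 4*(-17)**2)*(6 + (4 + 4*(-17)**2)))/(6 + (4 + 4*(-17)**2))) = 1/((1 + (4 + 4*289)*(6 + (4 + 4*289)))/(6 + (4 + 4*289))) = 1/((1 + (4 + 1156)*(6 + (4 + 1156)))/(6 + (4 + 1156))) = 1/((1 + 1160*(6 + 1160))/(6 + 1160)) = 1/((1 + 1160*1166)/1166) = 1/((1 + 1352560)/1166) = 1/((1/1166)*1352561) = 1/(1352561/1166) = 1166/1352561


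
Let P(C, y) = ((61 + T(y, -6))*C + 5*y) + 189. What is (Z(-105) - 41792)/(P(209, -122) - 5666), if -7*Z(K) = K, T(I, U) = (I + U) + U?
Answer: 41777/21344 ≈ 1.9573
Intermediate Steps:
T(I, U) = I + 2*U
Z(K) = -K/7
P(C, y) = 189 + 5*y + C*(49 + y) (P(C, y) = ((61 + (y + 2*(-6)))*C + 5*y) + 189 = ((61 + (y - 12))*C + 5*y) + 189 = ((61 + (-12 + y))*C + 5*y) + 189 = ((49 + y)*C + 5*y) + 189 = (C*(49 + y) + 5*y) + 189 = (5*y + C*(49 + y)) + 189 = 189 + 5*y + C*(49 + y))
(Z(-105) - 41792)/(P(209, -122) - 5666) = (-⅐*(-105) - 41792)/((189 + 5*(-122) + 49*209 + 209*(-122)) - 5666) = (15 - 41792)/((189 - 610 + 10241 - 25498) - 5666) = -41777/(-15678 - 5666) = -41777/(-21344) = -41777*(-1/21344) = 41777/21344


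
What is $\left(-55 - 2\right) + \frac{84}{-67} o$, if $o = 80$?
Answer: $- \frac{10539}{67} \approx -157.3$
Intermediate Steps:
$\left(-55 - 2\right) + \frac{84}{-67} o = \left(-55 - 2\right) + \frac{84}{-67} \cdot 80 = -57 + 84 \left(- \frac{1}{67}\right) 80 = -57 - \frac{6720}{67} = - \frac{10539}{67}$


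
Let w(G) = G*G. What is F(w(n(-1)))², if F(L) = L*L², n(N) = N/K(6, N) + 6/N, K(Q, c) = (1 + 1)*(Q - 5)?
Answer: 23298085122481/4096 ≈ 5.6880e+9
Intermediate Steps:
K(Q, c) = -10 + 2*Q (K(Q, c) = 2*(-5 + Q) = -10 + 2*Q)
n(N) = N/2 + 6/N (n(N) = N/(-10 + 2*6) + 6/N = N/(-10 + 12) + 6/N = N/2 + 6/N)
w(G) = G²
F(L) = L³
F(w(n(-1)))² = ((((½)*(-1) + 6/(-1))²)³)² = (((-½ + 6*(-1))²)³)² = (((-½ - 6)²)³)² = (((-13/2)²)³)² = ((169/4)³)² = (4826809/64)² = 23298085122481/4096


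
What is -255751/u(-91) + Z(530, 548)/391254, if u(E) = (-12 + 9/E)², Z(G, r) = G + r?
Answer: -138104229895366/79046415009 ≈ -1747.1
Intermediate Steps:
-255751/u(-91) + Z(530, 548)/391254 = -255751*8281/(9*(-3 + 4*(-91))²) + (530 + 548)/391254 = -255751*8281/(9*(-3 - 364)²) + 1078*(1/391254) = -255751/(9*(1/8281)*(-367)²) + 539/195627 = -255751/(9*(1/8281)*134689) + 539/195627 = -255751/1212201/8281 + 539/195627 = -255751*8281/1212201 + 539/195627 = -2117874031/1212201 + 539/195627 = -138104229895366/79046415009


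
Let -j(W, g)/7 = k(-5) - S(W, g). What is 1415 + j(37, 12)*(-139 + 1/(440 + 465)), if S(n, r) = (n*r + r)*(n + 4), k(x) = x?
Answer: -16466034583/905 ≈ -1.8194e+7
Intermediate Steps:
S(n, r) = (4 + n)*(r + n*r) (S(n, r) = (r + n*r)*(4 + n) = (4 + n)*(r + n*r))
j(W, g) = 35 + 7*g*(4 + W² + 5*W) (j(W, g) = -7*(-5 - g*(4 + W² + 5*W)) = 35 + 7*g*(4 + W² + 5*W))
1415 + j(37, 12)*(-139 + 1/(440 + 465)) = 1415 + (35 + 7*12*(4 + 37² + 5*37))*(-139 + 1/(440 + 465)) = 1415 + (35 + 7*12*(4 + 1369 + 185))*(-139 + 1/905) = 1415 + (35 + 7*12*1558)*(-139 + 1/905) = 1415 + (35 + 130872)*(-125794/905) = 1415 + 130907*(-125794/905) = 1415 - 16467315158/905 = -16466034583/905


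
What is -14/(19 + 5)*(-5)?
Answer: 35/12 ≈ 2.9167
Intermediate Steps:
-14/(19 + 5)*(-5) = -14/24*(-5) = -14*1/24*(-5) = -7/12*(-5) = 35/12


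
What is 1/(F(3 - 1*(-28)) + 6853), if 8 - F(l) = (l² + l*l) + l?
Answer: 1/4908 ≈ 0.00020375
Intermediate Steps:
F(l) = 8 - l - 2*l² (F(l) = 8 - ((l² + l*l) + l) = 8 - ((l² + l²) + l) = 8 - (2*l² + l) = 8 - (l + 2*l²) = 8 + (-l - 2*l²) = 8 - l - 2*l²)
1/(F(3 - 1*(-28)) + 6853) = 1/((8 - (3 - 1*(-28)) - 2*(3 - 1*(-28))²) + 6853) = 1/((8 - (3 + 28) - 2*(3 + 28)²) + 6853) = 1/((8 - 1*31 - 2*31²) + 6853) = 1/((8 - 31 - 2*961) + 6853) = 1/((8 - 31 - 1922) + 6853) = 1/(-1945 + 6853) = 1/4908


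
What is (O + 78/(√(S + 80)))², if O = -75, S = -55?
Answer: 88209/25 ≈ 3528.4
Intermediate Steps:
(O + 78/(√(S + 80)))² = (-75 + 78/(√(-55 + 80)))² = (-75 + 78/(√25))² = (-75 + 78/5)² = (-297/5)² = 88209/25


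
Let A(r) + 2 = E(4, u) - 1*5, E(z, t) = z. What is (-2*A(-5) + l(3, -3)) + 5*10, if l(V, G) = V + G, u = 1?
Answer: 56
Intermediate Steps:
l(V, G) = G + V
A(r) = -3 (A(r) = -2 + (4 - 1*5) = -2 + (4 - 5) = -2 - 1 = -3)
(-2*A(-5) + l(3, -3)) + 5*10 = (-2*(-3) + (-3 + 3)) + 5*10 = (6 + 0) + 50 = 6 + 50 = 56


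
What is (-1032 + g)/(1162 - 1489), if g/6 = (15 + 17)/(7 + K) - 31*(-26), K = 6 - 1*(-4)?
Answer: -21620/1853 ≈ -11.668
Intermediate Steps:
K = 10 (K = 6 + 4 = 10)
g = 82404/17 (g = 6*((15 + 17)/(7 + 10) - 31*(-26)) = 6*(32/17 + 806) = 6*(13734/17) = 82404/17 ≈ 4847.3)
(-1032 + g)/(1162 - 1489) = (-1032 + 82404/17)/(1162 - 1489) = (64860/17)/(-327) = (64860/17)*(-1/327) = -21620/1853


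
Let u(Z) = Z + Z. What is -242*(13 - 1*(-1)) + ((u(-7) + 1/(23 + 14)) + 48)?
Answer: -124097/37 ≈ -3354.0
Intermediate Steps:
u(Z) = 2*Z
-242*(13 - 1*(-1)) + ((u(-7) + 1/(23 + 14)) + 48) = -242*(13 - 1*(-1)) + ((2*(-7) + 1/(23 + 14)) + 48) = -242*(13 + 1) + ((-14 + 1/37) + 48) = -242*14 + ((-14 + 1/37) + 48) = -121*28 + (-517/37 + 48) = -3388 + 1259/37 = -124097/37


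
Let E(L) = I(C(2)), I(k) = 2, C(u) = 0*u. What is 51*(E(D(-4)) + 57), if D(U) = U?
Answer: 3009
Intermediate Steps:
C(u) = 0
E(L) = 2
51*(E(D(-4)) + 57) = 51*(2 + 57) = 51*59 = 3009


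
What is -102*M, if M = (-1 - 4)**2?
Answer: -2550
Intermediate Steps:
M = 25 (M = (-5)**2 = 25)
-102*M = -102*25 = -2550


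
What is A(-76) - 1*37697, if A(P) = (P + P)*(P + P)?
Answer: -14593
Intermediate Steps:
A(P) = 4*P² (A(P) = (2*P)*(2*P) = 4*P²)
A(-76) - 1*37697 = 4*(-76)² - 1*37697 = 4*5776 - 37697 = 23104 - 37697 = -14593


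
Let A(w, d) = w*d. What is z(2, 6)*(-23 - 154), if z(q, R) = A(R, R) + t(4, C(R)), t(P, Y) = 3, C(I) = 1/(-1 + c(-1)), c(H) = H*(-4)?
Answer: -6903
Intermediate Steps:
c(H) = -4*H
A(w, d) = d*w
C(I) = 1/3 (C(I) = 1/(-1 - 4*(-1)) = 1/(-1 + 4) = 1/3)
z(q, R) = 3 + R**2 (z(q, R) = R*R + 3 = R**2 + 3 = 3 + R**2)
z(2, 6)*(-23 - 154) = (3 + 6**2)*(-23 - 154) = (3 + 36)*(-177) = 39*(-177) = -6903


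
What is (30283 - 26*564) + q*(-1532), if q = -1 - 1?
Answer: 18683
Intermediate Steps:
q = -2
(30283 - 26*564) + q*(-1532) = (30283 - 26*564) - 2*(-1532) = (30283 - 14664) + 3064 = 15619 + 3064 = 18683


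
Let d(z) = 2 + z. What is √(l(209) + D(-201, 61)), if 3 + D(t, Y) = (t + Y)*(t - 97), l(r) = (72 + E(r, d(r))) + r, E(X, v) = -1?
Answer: √41997 ≈ 204.93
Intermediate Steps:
l(r) = 71 + r (l(r) = (72 - 1) + r = 71 + r)
D(t, Y) = -3 + (-97 + t)*(Y + t) (D(t, Y) = -3 + (t + Y)*(t - 97) = -3 + (Y + t)*(-97 + t) = -3 + (-97 + t)*(Y + t))
√(l(209) + D(-201, 61)) = √((71 + 209) + (-3 + (-201)² - 97*61 - 97*(-201) + 61*(-201))) = √(280 + (-3 + 40401 - 5917 + 19497 - 12261)) = √(280 + 41717) = √41997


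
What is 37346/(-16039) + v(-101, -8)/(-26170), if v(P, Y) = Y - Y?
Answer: -37346/16039 ≈ -2.3284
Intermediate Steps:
v(P, Y) = 0
37346/(-16039) + v(-101, -8)/(-26170) = 37346/(-16039) + 0/(-26170) = 37346*(-1/16039) + 0*(-1/26170) = -37346/16039 + 0 = -37346/16039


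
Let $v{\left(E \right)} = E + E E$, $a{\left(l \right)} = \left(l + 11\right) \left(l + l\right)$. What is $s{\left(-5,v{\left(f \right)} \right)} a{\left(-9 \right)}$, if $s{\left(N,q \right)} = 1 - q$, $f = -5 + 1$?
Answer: $396$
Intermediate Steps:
$f = -4$
$a{\left(l \right)} = 2 l \left(11 + l\right)$ ($a{\left(l \right)} = \left(11 + l\right) 2 l = 2 l \left(11 + l\right)$)
$v{\left(E \right)} = E + E^{2}$
$s{\left(-5,v{\left(f \right)} \right)} a{\left(-9 \right)} = \left(1 - - 4 \left(1 - 4\right)\right) 2 \left(-9\right) \left(11 - 9\right) = \left(1 - \left(-4\right) \left(-3\right)\right) 2 \left(-9\right) 2 = \left(1 - 12\right) \left(-36\right) = \left(-11\right) \left(-36\right) = 396$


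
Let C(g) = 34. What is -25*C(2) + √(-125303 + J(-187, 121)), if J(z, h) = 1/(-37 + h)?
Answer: -850 + I*√221034471/42 ≈ -850.0 + 353.98*I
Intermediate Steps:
-25*C(2) + √(-125303 + J(-187, 121)) = -25*34 + √(-125303 + 1/(-37 + 121)) = -850 + √(-125303 + 1/84) = -850 + √(-10525451/84) = -850 + I*√221034471/42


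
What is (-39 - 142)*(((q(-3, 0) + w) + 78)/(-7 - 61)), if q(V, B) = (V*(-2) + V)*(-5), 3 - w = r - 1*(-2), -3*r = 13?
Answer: 37105/204 ≈ 181.89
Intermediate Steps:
r = -13/3 (r = -1/3*13 = -13/3 ≈ -4.3333)
w = 16/3 (w = 3 - (-13/3 - 1*(-2)) = 3 - (-13/3 + 2) = 3 - 1*(-7/3) = 3 + 7/3 = 16/3 ≈ 5.3333)
q(V, B) = 5*V (q(V, B) = (-2*V + V)*(-5) = -V*(-5) = 5*V)
(-39 - 142)*(((q(-3, 0) + w) + 78)/(-7 - 61)) = (-39 - 142)*(((5*(-3) + 16/3) + 78)/(-7 - 61)) = -181*((-15 + 16/3) + 78)/(-68) = -181*(-29/3 + 78)*(-1)/68 = -37105*(-1)/(3*68) = -181*(-205/204) = 37105/204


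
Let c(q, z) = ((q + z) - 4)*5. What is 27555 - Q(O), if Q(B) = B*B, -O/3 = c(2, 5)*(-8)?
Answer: -102045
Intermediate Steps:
c(q, z) = -20 + 5*q + 5*z (c(q, z) = (-4 + q + z)*5 = -20 + 5*q + 5*z)
O = 360 (O = -3*(-20 + 5*2 + 5*5)*(-8) = -3*(-20 + 10 + 25)*(-8) = -45*(-8) = -3*(-120) = 360)
Q(B) = B**2
27555 - Q(O) = 27555 - 1*360**2 = 27555 - 1*129600 = 27555 - 129600 = -102045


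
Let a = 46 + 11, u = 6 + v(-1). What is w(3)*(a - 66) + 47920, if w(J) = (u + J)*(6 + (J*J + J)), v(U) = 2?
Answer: 46138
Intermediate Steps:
u = 8 (u = 6 + 2 = 8)
a = 57
w(J) = (8 + J)*(6 + J + J²) (w(J) = (8 + J)*(6 + (J*J + J)) = (8 + J)*(6 + (J² + J)) = (8 + J)*(6 + (J + J²)) = (8 + J)*(6 + J + J²))
w(3)*(a - 66) + 47920 = (48 + 3³ + 9*3² + 14*3)*(57 - 66) + 47920 = (48 + 27 + 9*9 + 42)*(-9) + 47920 = (48 + 27 + 81 + 42)*(-9) + 47920 = 198*(-9) + 47920 = -1782 + 47920 = 46138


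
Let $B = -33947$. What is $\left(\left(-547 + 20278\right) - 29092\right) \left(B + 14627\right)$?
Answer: $180854520$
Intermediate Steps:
$\left(\left(-547 + 20278\right) - 29092\right) \left(B + 14627\right) = \left(\left(-547 + 20278\right) - 29092\right) \left(-33947 + 14627\right) = \left(19731 - 29092\right) \left(-19320\right) = \left(-9361\right) \left(-19320\right) = 180854520$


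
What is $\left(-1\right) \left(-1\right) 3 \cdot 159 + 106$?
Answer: $583$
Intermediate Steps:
$\left(-1\right) \left(-1\right) 3 \cdot 159 + 106 = 1 \cdot 3 \cdot 159 + 106 = 3 \cdot 159 + 106 = 477 + 106 = 583$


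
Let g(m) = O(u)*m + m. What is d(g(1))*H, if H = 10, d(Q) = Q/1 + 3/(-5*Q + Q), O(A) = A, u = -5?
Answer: -305/8 ≈ -38.125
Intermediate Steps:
g(m) = -4*m (g(m) = -5*m + m = -4*m)
d(Q) = Q - 3/(4*Q) (d(Q) = Q*1 + 3/((-4*Q)) = Q + 3*(-1/(4*Q)) = Q - 3/(4*Q))
d(g(1))*H = (-4*1 - 3/(4*((-4*1))))*10 = (-4 - ¾/(-4))*10 = (-4 - ¾*(-¼))*10 = (-4 + 3/16)*10 = -61/16*10 = -305/8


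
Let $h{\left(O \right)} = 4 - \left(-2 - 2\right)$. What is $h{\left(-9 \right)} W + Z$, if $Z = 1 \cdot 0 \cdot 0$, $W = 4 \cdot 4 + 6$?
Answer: $176$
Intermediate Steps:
$W = 22$ ($W = 16 + 6 = 22$)
$h{\left(O \right)} = 8$ ($h{\left(O \right)} = 4 - -4 = 4 + 4 = 8$)
$Z = 0$ ($Z = 0 \cdot 0 = 0$)
$h{\left(-9 \right)} W + Z = 8 \cdot 22 + 0 = 176 + 0 = 176$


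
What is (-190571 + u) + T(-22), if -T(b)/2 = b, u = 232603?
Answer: 42076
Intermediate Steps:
T(b) = -2*b
(-190571 + u) + T(-22) = (-190571 + 232603) - 2*(-22) = 42032 + 44 = 42076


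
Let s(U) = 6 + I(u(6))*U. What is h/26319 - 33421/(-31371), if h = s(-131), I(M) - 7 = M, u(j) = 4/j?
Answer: 848288584/825653349 ≈ 1.0274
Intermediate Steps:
I(M) = 7 + M
s(U) = 6 + 23*U/3 (s(U) = 6 + (7 + 4/6)*U = 6 + (7 + 4*(⅙))*U = 6 + (7 + ⅔)*U = 6 + 23*U/3)
h = -2995/3 (h = 6 + (23/3)*(-131) = 6 - 3013/3 = -2995/3 ≈ -998.33)
h/26319 - 33421/(-31371) = -2995/3/26319 - 33421/(-31371) = -2995/3*1/26319 - 33421*(-1/31371) = -2995/78957 + 33421/31371 = 848288584/825653349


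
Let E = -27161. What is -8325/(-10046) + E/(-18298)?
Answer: 106297564/45955427 ≈ 2.3131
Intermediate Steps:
-8325/(-10046) + E/(-18298) = -8325/(-10046) - 27161/(-18298) = -8325*(-1/10046) - 27161*(-1/18298) = 8325/10046 + 27161/18298 = 106297564/45955427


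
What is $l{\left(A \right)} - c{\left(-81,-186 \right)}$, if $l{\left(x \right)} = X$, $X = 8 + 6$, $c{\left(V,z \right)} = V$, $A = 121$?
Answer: $95$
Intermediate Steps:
$X = 14$
$l{\left(x \right)} = 14$
$l{\left(A \right)} - c{\left(-81,-186 \right)} = 14 - -81 = 14 + 81 = 95$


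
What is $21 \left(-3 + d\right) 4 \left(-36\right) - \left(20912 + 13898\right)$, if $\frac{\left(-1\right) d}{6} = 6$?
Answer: $83126$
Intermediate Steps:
$d = -36$ ($d = \left(-6\right) 6 = -36$)
$21 \left(-3 + d\right) 4 \left(-36\right) - \left(20912 + 13898\right) = 21 \left(-3 - 36\right) 4 \left(-36\right) - \left(20912 + 13898\right) = 21 \left(\left(-39\right) 4\right) \left(-36\right) - 34810 = 21 \left(-156\right) \left(-36\right) - 34810 = \left(-3276\right) \left(-36\right) - 34810 = 117936 - 34810 = 83126$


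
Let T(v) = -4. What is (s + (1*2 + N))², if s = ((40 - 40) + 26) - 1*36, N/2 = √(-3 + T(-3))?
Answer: 36 - 32*I*√7 ≈ 36.0 - 84.664*I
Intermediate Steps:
N = 2*I*√7 (N = 2*√(-3 - 4) = 2*√(-7) = 2*(I*√7) = 2*I*√7 ≈ 5.2915*I)
s = -10 (s = (0 + 26) - 36 = 26 - 36 = -10)
(s + (1*2 + N))² = (-10 + (1*2 + 2*I*√7))² = (-10 + (2 + 2*I*√7))² = (-8 + 2*I*√7)²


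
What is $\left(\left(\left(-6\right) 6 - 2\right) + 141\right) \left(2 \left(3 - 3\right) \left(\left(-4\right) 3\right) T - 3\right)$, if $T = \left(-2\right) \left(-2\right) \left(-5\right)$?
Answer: $-309$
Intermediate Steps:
$T = -20$ ($T = 4 \left(-5\right) = -20$)
$\left(\left(\left(-6\right) 6 - 2\right) + 141\right) \left(2 \left(3 - 3\right) \left(\left(-4\right) 3\right) T - 3\right) = \left(\left(\left(-6\right) 6 - 2\right) + 141\right) \left(2 \left(3 - 3\right) \left(\left(-4\right) 3\right) \left(-20\right) - 3\right) = \left(\left(-36 - 2\right) + 141\right) \left(2 \cdot 0 \left(-12\right) \left(-20\right) - 3\right) = \left(-38 + 141\right) \left(2 \cdot 0 \left(-20\right) - 3\right) = 103 \left(2 \cdot 0 - 3\right) = 103 \left(0 - 3\right) = 103 \left(-3\right) = -309$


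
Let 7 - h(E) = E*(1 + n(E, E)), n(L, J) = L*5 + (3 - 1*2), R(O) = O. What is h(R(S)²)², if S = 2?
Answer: 6561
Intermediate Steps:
n(L, J) = 1 + 5*L (n(L, J) = 5*L + (3 - 2) = 5*L + 1 = 1 + 5*L)
h(E) = 7 - E*(2 + 5*E) (h(E) = 7 - E*(1 + (1 + 5*E)) = 7 - E*(2 + 5*E))
h(R(S)²)² = (7 - 1*2² - 1*2²*(1 + 5*2²))² = (7 - 1*4 - 1*4*(1 + 5*4))² = (7 - 4 - 1*4*(1 + 20))² = (7 - 4 - 1*4*21)² = (7 - 4 - 84)² = (-81)² = 6561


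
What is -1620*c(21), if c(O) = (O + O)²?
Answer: -2857680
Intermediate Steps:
c(O) = 4*O² (c(O) = (2*O)² = 4*O²)
-1620*c(21) = -6480*21² = -6480*441 = -1620*1764 = -2857680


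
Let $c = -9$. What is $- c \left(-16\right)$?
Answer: $-144$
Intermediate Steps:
$- c \left(-16\right) = \left(-1\right) \left(-9\right) \left(-16\right) = 9 \left(-16\right) = -144$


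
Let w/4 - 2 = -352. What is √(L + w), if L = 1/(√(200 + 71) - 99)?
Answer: √(-127150203470 - 9530*√271)/9530 ≈ 37.417*I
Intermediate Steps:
w = -1400 (w = 8 + 4*(-352) = 8 - 1408 = -1400)
L = 1/(-99 + √271) (L = 1/(√271 - 99) = 1/(-99 + √271) ≈ -0.012116)
√(L + w) = √((-99/9530 - √271/9530) - 1400) = √(-13342099/9530 - √271/9530)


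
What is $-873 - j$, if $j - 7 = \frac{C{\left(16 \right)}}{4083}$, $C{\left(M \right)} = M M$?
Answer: $- \frac{3593296}{4083} \approx -880.06$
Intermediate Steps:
$C{\left(M \right)} = M^{2}$
$j = \frac{28837}{4083}$ ($j = 7 + \frac{16^{2}}{4083} = 7 + 256 \cdot \frac{1}{4083} = 7 + \frac{256}{4083} = \frac{28837}{4083} \approx 7.0627$)
$-873 - j = -873 - \frac{28837}{4083} = - \frac{3593296}{4083}$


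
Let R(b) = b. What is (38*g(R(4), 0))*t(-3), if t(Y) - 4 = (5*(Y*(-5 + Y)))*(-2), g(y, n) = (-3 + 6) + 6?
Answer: -80712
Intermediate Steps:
g(y, n) = 9 (g(y, n) = 3 + 6 = 9)
t(Y) = 4 - 10*Y*(-5 + Y) (t(Y) = 4 + (5*(Y*(-5 + Y)))*(-2) = 4 + (5*Y*(-5 + Y))*(-2) = 4 - 10*Y*(-5 + Y))
(38*g(R(4), 0))*t(-3) = (38*9)*(4 - 10*(-3)**2 + 50*(-3)) = 342*(4 - 10*9 - 150) = 342*(4 - 90 - 150) = 342*(-236) = -80712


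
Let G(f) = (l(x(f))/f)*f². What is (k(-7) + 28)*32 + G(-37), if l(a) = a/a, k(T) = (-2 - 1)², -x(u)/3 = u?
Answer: 1147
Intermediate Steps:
x(u) = -3*u
k(T) = 9 (k(T) = (-3)² = 9)
l(a) = 1
G(f) = f (G(f) = (1/f)*f² = f²/f = f)
(k(-7) + 28)*32 + G(-37) = (9 + 28)*32 - 37 = 37*32 - 37 = 1184 - 37 = 1147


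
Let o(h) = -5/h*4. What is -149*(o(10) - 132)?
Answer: 19966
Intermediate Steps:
o(h) = -20/h
-149*(o(10) - 132) = -149*(-20/10 - 132) = -149*(-20*⅒ - 132) = -149*(-2 - 132) = -149*(-134) = 19966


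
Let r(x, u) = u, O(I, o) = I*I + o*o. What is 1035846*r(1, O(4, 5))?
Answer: 42469686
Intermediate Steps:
O(I, o) = I² + o²
1035846*r(1, O(4, 5)) = 1035846*(4² + 5²) = 1035846*(16 + 25) = 1035846*41 = 42469686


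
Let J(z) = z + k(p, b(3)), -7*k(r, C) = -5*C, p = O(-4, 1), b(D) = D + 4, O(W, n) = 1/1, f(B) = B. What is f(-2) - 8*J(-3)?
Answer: -18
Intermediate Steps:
O(W, n) = 1
b(D) = 4 + D
p = 1
k(r, C) = 5*C/7 (k(r, C) = -(-5)*C/7 = 5*C/7)
J(z) = 5 + z (J(z) = z + 5*(4 + 3)/7 = z + (5/7)*7 = z + 5 = 5 + z)
f(-2) - 8*J(-3) = -2 - 8*(5 - 3) = -2 - 8*2 = -2 - 16 = -18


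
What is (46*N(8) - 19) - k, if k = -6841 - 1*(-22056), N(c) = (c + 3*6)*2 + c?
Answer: -12474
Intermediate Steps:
N(c) = 36 + 3*c (N(c) = (c + 18)*2 + c = (18 + c)*2 + c = (36 + 2*c) + c = 36 + 3*c)
k = 15215 (k = -6841 + 22056 = 15215)
(46*N(8) - 19) - k = (46*(36 + 3*8) - 19) - 1*15215 = (46*(36 + 24) - 19) - 15215 = (46*60 - 19) - 15215 = (2760 - 19) - 15215 = 2741 - 15215 = -12474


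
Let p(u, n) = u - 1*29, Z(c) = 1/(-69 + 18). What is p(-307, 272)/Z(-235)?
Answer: 17136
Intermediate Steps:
Z(c) = -1/51 (Z(c) = 1/(-51) = -1/51)
p(u, n) = -29 + u (p(u, n) = u - 29 = -29 + u)
p(-307, 272)/Z(-235) = (-29 - 307)/(-1/51) = -336*(-51) = 17136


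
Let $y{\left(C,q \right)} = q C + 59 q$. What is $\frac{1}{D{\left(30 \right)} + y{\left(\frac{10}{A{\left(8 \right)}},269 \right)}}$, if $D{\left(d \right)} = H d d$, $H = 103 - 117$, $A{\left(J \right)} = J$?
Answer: $\frac{4}{14429} \approx 0.00027722$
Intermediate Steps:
$H = -14$
$y{\left(C,q \right)} = 59 q + C q$ ($y{\left(C,q \right)} = C q + 59 q = 59 q + C q$)
$D{\left(d \right)} = - 14 d^{2}$ ($D{\left(d \right)} = - 14 d d = - 14 d^{2}$)
$\frac{1}{D{\left(30 \right)} + y{\left(\frac{10}{A{\left(8 \right)}},269 \right)}} = \frac{1}{- 14 \cdot 30^{2} + 269 \left(59 + \frac{10}{8}\right)} = \frac{1}{\left(-14\right) 900 + 269 \left(59 + 10 \cdot \frac{1}{8}\right)} = \frac{1}{-12600 + 269 \left(59 + \frac{5}{4}\right)} = \frac{1}{-12600 + 269 \cdot \frac{241}{4}} = \frac{1}{-12600 + \frac{64829}{4}} = \frac{1}{\frac{14429}{4}} = \frac{4}{14429}$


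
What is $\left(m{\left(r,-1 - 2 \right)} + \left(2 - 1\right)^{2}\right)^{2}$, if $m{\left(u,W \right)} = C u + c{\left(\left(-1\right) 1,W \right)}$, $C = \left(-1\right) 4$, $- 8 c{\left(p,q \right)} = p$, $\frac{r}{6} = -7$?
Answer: $\frac{1830609}{64} \approx 28603.0$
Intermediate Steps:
$r = -42$ ($r = 6 \left(-7\right) = -42$)
$c{\left(p,q \right)} = - \frac{p}{8}$
$C = -4$
$m{\left(u,W \right)} = \frac{1}{8} - 4 u$ ($m{\left(u,W \right)} = - 4 u - \frac{\left(-1\right) 1}{8} = - 4 u - - \frac{1}{8} = - 4 u + \frac{1}{8} = \frac{1}{8} - 4 u$)
$\left(m{\left(r,-1 - 2 \right)} + \left(2 - 1\right)^{2}\right)^{2} = \left(\left(\frac{1}{8} - -168\right) + \left(2 - 1\right)^{2}\right)^{2} = \left(\left(\frac{1}{8} + 168\right) + 1^{2}\right)^{2} = \left(\frac{1345}{8} + 1\right)^{2} = \left(\frac{1353}{8}\right)^{2} = \frac{1830609}{64}$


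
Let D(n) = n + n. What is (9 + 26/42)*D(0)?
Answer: 0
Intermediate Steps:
D(n) = 2*n
(9 + 26/42)*D(0) = (9 + 26/42)*(2*0) = (9 + 26*(1/42))*0 = (9 + 13/21)*0 = (202/21)*0 = 0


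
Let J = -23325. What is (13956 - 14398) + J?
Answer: -23767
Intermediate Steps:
(13956 - 14398) + J = (13956 - 14398) - 23325 = -442 - 23325 = -23767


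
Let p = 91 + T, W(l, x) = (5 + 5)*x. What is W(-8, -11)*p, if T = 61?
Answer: -16720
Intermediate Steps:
W(l, x) = 10*x
p = 152 (p = 91 + 61 = 152)
W(-8, -11)*p = (10*(-11))*152 = -110*152 = -16720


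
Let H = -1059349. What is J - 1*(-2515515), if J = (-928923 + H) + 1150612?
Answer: 1677855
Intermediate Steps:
J = -837660 (J = (-928923 - 1059349) + 1150612 = -1988272 + 1150612 = -837660)
J - 1*(-2515515) = -837660 - 1*(-2515515) = -837660 + 2515515 = 1677855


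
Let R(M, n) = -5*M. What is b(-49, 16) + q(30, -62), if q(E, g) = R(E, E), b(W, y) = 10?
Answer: -140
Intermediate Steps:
q(E, g) = -5*E
b(-49, 16) + q(30, -62) = 10 - 5*30 = 10 - 150 = -140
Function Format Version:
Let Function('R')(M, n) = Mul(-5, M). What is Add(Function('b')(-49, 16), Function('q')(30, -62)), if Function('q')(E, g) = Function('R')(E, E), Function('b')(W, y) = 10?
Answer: -140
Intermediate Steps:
Function('q')(E, g) = Mul(-5, E)
Add(Function('b')(-49, 16), Function('q')(30, -62)) = Add(10, Mul(-5, 30)) = Add(10, -150) = -140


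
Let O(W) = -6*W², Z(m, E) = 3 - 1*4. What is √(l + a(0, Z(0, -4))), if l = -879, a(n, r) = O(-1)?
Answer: I*√885 ≈ 29.749*I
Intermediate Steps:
Z(m, E) = -1 (Z(m, E) = 3 - 4 = -1)
a(n, r) = -6 (a(n, r) = -6*(-1)² = -6*1 = -6)
√(l + a(0, Z(0, -4))) = √(-879 - 6) = √(-885) = I*√885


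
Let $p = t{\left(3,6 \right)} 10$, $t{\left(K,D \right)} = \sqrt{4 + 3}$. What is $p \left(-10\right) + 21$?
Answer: $21 - 100 \sqrt{7} \approx -243.58$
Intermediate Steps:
$t{\left(K,D \right)} = \sqrt{7}$
$p = 10 \sqrt{7}$ ($p = \sqrt{7} \cdot 10 = 10 \sqrt{7} \approx 26.458$)
$p \left(-10\right) + 21 = 10 \sqrt{7} \left(-10\right) + 21 = - 100 \sqrt{7} + 21 = 21 - 100 \sqrt{7}$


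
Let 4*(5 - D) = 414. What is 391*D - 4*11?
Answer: -77115/2 ≈ -38558.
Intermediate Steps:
D = -197/2 (D = 5 - 1/4*414 = 5 - 207/2 = -197/2 ≈ -98.500)
391*D - 4*11 = 391*(-197/2) - 4*11 = -77027/2 - 44 = -77115/2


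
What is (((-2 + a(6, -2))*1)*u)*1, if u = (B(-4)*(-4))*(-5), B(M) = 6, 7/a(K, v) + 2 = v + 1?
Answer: -520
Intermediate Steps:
a(K, v) = 7/(-1 + v) (a(K, v) = 7/(-2 + (v + 1)) = 7/(-2 + (1 + v)) = 7/(-1 + v))
u = 120 (u = (6*(-4))*(-5) = -24*(-5) = 120)
(((-2 + a(6, -2))*1)*u)*1 = (((-2 + 7/(-1 - 2))*1)*120)*1 = (((-2 + 7/(-3))*1)*120)*1 = (((-2 + 7*(-⅓))*1)*120)*1 = (((-2 - 7/3)*1)*120)*1 = (-13/3*1*120)*1 = -13/3*120*1 = -520*1 = -520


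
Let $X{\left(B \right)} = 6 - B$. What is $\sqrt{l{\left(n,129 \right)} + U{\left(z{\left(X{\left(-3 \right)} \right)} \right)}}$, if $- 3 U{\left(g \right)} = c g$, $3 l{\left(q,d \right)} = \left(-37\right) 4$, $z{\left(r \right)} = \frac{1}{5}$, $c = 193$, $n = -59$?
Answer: $\frac{i \sqrt{1555}}{5} \approx 7.8867 i$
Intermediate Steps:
$z{\left(r \right)} = \frac{1}{5}$
$l{\left(q,d \right)} = - \frac{148}{3}$ ($l{\left(q,d \right)} = \frac{\left(-37\right) 4}{3} = \frac{1}{3} \left(-148\right) = - \frac{148}{3}$)
$U{\left(g \right)} = - \frac{193 g}{3}$
$\sqrt{l{\left(n,129 \right)} + U{\left(z{\left(X{\left(-3 \right)} \right)} \right)}} = \sqrt{- \frac{148}{3} - \frac{193}{15}} = \sqrt{- \frac{311}{5}} = \frac{i \sqrt{1555}}{5}$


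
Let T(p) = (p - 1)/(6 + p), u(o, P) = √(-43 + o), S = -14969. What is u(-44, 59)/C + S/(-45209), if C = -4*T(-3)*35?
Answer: 14969/45209 + 3*I*√87/560 ≈ 0.33111 + 0.049968*I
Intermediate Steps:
T(p) = (-1 + p)/(6 + p)
C = 560/3 (C = -4*(-1 - 3)/(6 - 3)*35 = -4*(-4)/3*35 = -4*(-4/3)*35 = (16/3)*35 = 560/3 ≈ 186.67)
u(-44, 59)/C + S/(-45209) = √(-43 - 44)/(560/3) - 14969/(-45209) = √(-87)*(3/560) - 14969*(-1/45209) = (I*√87)*(3/560) + 14969/45209 = 3*I*√87/560 + 14969/45209 = 14969/45209 + 3*I*√87/560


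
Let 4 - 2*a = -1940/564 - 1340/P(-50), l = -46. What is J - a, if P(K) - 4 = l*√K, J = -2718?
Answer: -1128016405/414446 - 38525*I*√2/26454 ≈ -2721.7 - 2.0595*I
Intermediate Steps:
P(K) = 4 - 46*√K
a = 1049/282 + 670/(4 - 230*I*√2) (a = 2 - (-1940/564 - 1340/(4 - 230*I*√2))/2 = 2 - (-1940*1/564 - 1340/(4 - 230*I*√2))/2 = 2 - (-485/141 - 1340/(4 - 230*I*√2))/2 = 2 + (485/282 + 670/(4 - 230*I*√2)) = 1049/282 + 670/(4 - 230*I*√2) ≈ 3.7452 + 2.0595*I)
J - a = -2718 - (1552177/414446 + 38525*I*√2/26454) = -2718 + (-1552177/414446 - 38525*I*√2/26454) = -1128016405/414446 - 38525*I*√2/26454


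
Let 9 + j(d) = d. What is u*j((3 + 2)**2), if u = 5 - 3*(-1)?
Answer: 128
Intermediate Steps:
j(d) = -9 + d
u = 8 (u = 5 + 3 = 8)
u*j((3 + 2)**2) = 8*(-9 + (3 + 2)**2) = 8*(-9 + 5**2) = 8*(-9 + 25) = 8*16 = 128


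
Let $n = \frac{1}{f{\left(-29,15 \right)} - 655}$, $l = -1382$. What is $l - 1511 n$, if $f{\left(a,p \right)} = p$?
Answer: $- \frac{882969}{640} \approx -1379.6$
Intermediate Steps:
$n = - \frac{1}{640}$ ($n = \frac{1}{15 - 655} = \frac{1}{-640} = - \frac{1}{640} \approx -0.0015625$)
$l - 1511 n = -1382 - - \frac{1511}{640} = -1382 + \frac{1511}{640} = - \frac{882969}{640}$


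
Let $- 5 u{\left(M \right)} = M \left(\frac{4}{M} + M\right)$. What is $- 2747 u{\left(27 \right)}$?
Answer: $\frac{2013551}{5} \approx 4.0271 \cdot 10^{5}$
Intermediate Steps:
$u{\left(M \right)} = - \frac{M \left(M + \frac{4}{M}\right)}{5}$ ($u{\left(M \right)} = - \frac{M \left(\frac{4}{M} + M\right)}{5} = - \frac{M \left(M + \frac{4}{M}\right)}{5}$)
$- 2747 u{\left(27 \right)} = - 2747 \left(- \frac{4}{5} - \frac{27^{2}}{5}\right) = - 2747 \left(- \frac{4}{5} - \frac{729}{5}\right) = \left(-2747\right) \left(- \frac{733}{5}\right) = \frac{2013551}{5}$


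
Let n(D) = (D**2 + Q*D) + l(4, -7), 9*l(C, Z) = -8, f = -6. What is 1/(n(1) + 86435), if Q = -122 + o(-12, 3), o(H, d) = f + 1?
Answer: 9/776773 ≈ 1.1586e-5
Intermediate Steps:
l(C, Z) = -8/9 (l(C, Z) = (1/9)*(-8) = -8/9)
o(H, d) = -5 (o(H, d) = -6 + 1 = -5)
Q = -127 (Q = -122 - 5 = -127)
n(D) = -8/9 + D**2 - 127*D (n(D) = (D**2 - 127*D) - 8/9 = -8/9 + D**2 - 127*D)
1/(n(1) + 86435) = 1/((-8/9 + 1**2 - 127*1) + 86435) = 1/((-8/9 + 1 - 127) + 86435) = 1/(-1142/9 + 86435) = 1/(776773/9) = 9/776773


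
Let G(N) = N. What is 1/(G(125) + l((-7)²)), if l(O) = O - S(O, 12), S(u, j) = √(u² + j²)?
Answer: 174/27731 + √2545/27731 ≈ 0.0080938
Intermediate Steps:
S(u, j) = √(j² + u²)
l(O) = O - √(144 + O²) (l(O) = O - √(12² + O²) = O - √(144 + O²))
1/(G(125) + l((-7)²)) = 1/(125 + ((-7)² - √(144 + ((-7)²)²))) = 1/(125 + (49 - √(144 + 49²))) = 1/(125 + (49 - √(144 + 2401))) = 1/(125 + (49 - √2545)) = 1/(174 - √2545)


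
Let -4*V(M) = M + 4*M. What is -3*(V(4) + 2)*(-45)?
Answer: -405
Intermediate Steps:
V(M) = -5*M/4 (V(M) = -(M + 4*M)/4 = -5*M/4)
-3*(V(4) + 2)*(-45) = -3*(-5/4*4 + 2)*(-45) = -3*(-5 + 2)*(-45) = -3*(-3)*(-45) = 9*(-45) = -405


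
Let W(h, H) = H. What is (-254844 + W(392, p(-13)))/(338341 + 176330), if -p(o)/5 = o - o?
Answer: -84948/171557 ≈ -0.49516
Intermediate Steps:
p(o) = 0 (p(o) = -5*(o - o) = -5*0 = 0)
(-254844 + W(392, p(-13)))/(338341 + 176330) = (-254844 + 0)/(338341 + 176330) = -254844/514671 = -254844*1/514671 = -84948/171557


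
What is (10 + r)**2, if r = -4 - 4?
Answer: 4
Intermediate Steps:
r = -8
(10 + r)**2 = (10 - 8)**2 = 2**2 = 4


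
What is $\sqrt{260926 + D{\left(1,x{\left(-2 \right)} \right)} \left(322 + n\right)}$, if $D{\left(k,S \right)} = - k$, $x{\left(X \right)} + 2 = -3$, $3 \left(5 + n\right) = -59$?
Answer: $\frac{\sqrt{2345658}}{3} \approx 510.52$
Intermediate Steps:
$n = - \frac{74}{3}$ ($n = -5 + \frac{1}{3} \left(-59\right) = -5 - \frac{59}{3} = - \frac{74}{3} \approx -24.667$)
$x{\left(X \right)} = -5$ ($x{\left(X \right)} = -2 - 3 = -5$)
$\sqrt{260926 + D{\left(1,x{\left(-2 \right)} \right)} \left(322 + n\right)} = \sqrt{260926 + \left(-1\right) 1 \left(322 - \frac{74}{3}\right)} = \sqrt{260926 - \frac{892}{3}} = \sqrt{\frac{781886}{3}} = \frac{\sqrt{2345658}}{3}$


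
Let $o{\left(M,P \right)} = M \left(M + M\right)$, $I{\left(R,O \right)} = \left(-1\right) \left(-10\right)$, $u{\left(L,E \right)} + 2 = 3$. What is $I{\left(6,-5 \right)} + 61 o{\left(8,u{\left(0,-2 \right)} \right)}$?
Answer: $7818$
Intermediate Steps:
$u{\left(L,E \right)} = 1$ ($u{\left(L,E \right)} = -2 + 3 = 1$)
$I{\left(R,O \right)} = 10$
$o{\left(M,P \right)} = 2 M^{2}$ ($o{\left(M,P \right)} = M 2 M = 2 M^{2}$)
$I{\left(6,-5 \right)} + 61 o{\left(8,u{\left(0,-2 \right)} \right)} = 10 + 61 \cdot 2 \cdot 8^{2} = 10 + 61 \cdot 2 \cdot 64 = 10 + 61 \cdot 128 = 10 + 7808 = 7818$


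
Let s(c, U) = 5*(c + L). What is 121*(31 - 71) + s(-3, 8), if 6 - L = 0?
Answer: -4825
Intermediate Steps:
L = 6 (L = 6 - 1*0 = 6 + 0 = 6)
s(c, U) = 30 + 5*c (s(c, U) = 5*(c + 6) = 5*(6 + c) = 30 + 5*c)
121*(31 - 71) + s(-3, 8) = 121*(31 - 71) + (30 + 5*(-3)) = 121*(-40) + (30 - 15) = -4840 + 15 = -4825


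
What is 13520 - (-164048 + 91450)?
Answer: 86118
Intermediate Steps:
13520 - (-164048 + 91450) = 13520 - 1*(-72598) = 13520 + 72598 = 86118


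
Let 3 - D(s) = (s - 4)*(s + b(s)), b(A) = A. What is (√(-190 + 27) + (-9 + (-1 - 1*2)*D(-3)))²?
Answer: (108 + I*√163)² ≈ 11501.0 + 2757.7*I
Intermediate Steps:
D(s) = 3 - 2*s*(-4 + s) (D(s) = 3 - (s - 4)*(s + s) = 3 - (-4 + s)*2*s = 3 - 2*s*(-4 + s))
(√(-190 + 27) + (-9 + (-1 - 1*2)*D(-3)))² = (√(-190 + 27) + (-9 + (-1 - 1*2)*(3 - 2*(-3)² + 8*(-3))))² = (√(-163) + (-9 + (-1 - 2)*(3 - 2*9 - 24)))² = (I*√163 + (-9 - 3*(3 - 18 - 24)))² = (I*√163 + (-9 - 3*(-39)))² = (I*√163 + (-9 + 117))² = (I*√163 + 108)² = (108 + I*√163)²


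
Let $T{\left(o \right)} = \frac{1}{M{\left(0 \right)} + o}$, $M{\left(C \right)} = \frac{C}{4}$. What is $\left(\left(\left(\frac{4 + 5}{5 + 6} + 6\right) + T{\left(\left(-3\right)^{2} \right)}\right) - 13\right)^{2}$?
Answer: $\frac{361201}{9801} \approx 36.853$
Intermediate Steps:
$M{\left(C \right)} = \frac{C}{4}$
$T{\left(o \right)} = \frac{1}{o}$ ($T{\left(o \right)} = \frac{1}{\frac{1}{4} \cdot 0 + o} = \frac{1}{0 + o} = \frac{1}{o}$)
$\left(\left(\left(\frac{4 + 5}{5 + 6} + 6\right) + T{\left(\left(-3\right)^{2} \right)}\right) - 13\right)^{2} = \left(\left(\left(\frac{4 + 5}{5 + 6} + 6\right) + \frac{1}{\left(-3\right)^{2}}\right) - 13\right)^{2} = \left(\left(\left(\frac{9}{11} + 6\right) + \frac{1}{9}\right) - 13\right)^{2} = \left(\left(\frac{75}{11} + \frac{1}{9}\right) - 13\right)^{2} = \left(\frac{686}{99} - 13\right)^{2} = \left(- \frac{601}{99}\right)^{2} = \frac{361201}{9801}$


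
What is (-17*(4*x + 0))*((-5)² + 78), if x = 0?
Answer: 0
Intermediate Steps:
(-17*(4*x + 0))*((-5)² + 78) = (-17*(4*0 + 0))*((-5)² + 78) = (-17*(0 + 0))*(25 + 78) = -17*0*103 = 0*103 = 0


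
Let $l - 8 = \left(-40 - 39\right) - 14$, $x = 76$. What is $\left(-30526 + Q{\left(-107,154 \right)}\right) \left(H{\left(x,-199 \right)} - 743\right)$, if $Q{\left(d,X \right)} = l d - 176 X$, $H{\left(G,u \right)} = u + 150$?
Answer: $38439720$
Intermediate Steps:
$l = -85$ ($l = 8 - 93 = -85$)
$H{\left(G,u \right)} = 150 + u$
$Q{\left(d,X \right)} = - 176 X - 85 d$ ($Q{\left(d,X \right)} = - 85 d - 176 X = - 176 X - 85 d$)
$\left(-30526 + Q{\left(-107,154 \right)}\right) \left(H{\left(x,-199 \right)} - 743\right) = \left(-30526 - 18009\right) \left(\left(150 - 199\right) - 743\right) = \left(-30526 + \left(-27104 + 9095\right)\right) \left(-49 - 743\right) = \left(-30526 - 18009\right) \left(-792\right) = \left(-48535\right) \left(-792\right) = 38439720$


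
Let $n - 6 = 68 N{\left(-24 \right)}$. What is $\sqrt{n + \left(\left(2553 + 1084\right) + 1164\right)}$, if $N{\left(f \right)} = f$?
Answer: $5 \sqrt{127} \approx 56.347$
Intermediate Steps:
$n = -1626$ ($n = 6 + 68 \left(-24\right) = 6 - 1632 = -1626$)
$\sqrt{n + \left(\left(2553 + 1084\right) + 1164\right)} = \sqrt{-1626 + \left(\left(2553 + 1084\right) + 1164\right)} = \sqrt{-1626 + \left(3637 + 1164\right)} = \sqrt{-1626 + 4801} = \sqrt{3175} = 5 \sqrt{127}$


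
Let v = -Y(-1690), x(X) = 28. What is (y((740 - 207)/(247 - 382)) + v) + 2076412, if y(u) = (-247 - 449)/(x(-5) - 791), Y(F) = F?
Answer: 1585592522/763 ≈ 2.0781e+6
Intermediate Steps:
v = 1690 (v = -1*(-1690) = 1690)
y(u) = 696/763 (y(u) = (-247 - 449)/(28 - 791) = -696/(-763) = -696*(-1/763) = 696/763)
(y((740 - 207)/(247 - 382)) + v) + 2076412 = (696/763 + 1690) + 2076412 = 1290166/763 + 2076412 = 1585592522/763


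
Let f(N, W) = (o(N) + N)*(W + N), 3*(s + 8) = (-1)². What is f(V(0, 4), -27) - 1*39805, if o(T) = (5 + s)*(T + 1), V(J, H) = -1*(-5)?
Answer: -39563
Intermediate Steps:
s = -23/3 (s = -8 + (⅓)*(-1)² = -8 + (⅓)*1 = -8 + ⅓ = -23/3 ≈ -7.6667)
V(J, H) = 5
o(T) = -8/3 - 8*T/3 (o(T) = (5 - 23/3)*(T + 1) = -8*(1 + T)/3 = -8/3 - 8*T/3)
f(N, W) = (-8/3 - 5*N/3)*(N + W) (f(N, W) = ((-8/3 - 8*N/3) + N)*(W + N) = (-8/3 - 5*N/3)*(N + W))
f(V(0, 4), -27) - 1*39805 = (-8/3*5 - 8/3*(-27) - 5/3*5² - 5/3*5*(-27)) - 1*39805 = (-40/3 + 72 - 5/3*25 + 225) - 39805 = (-40/3 + 72 - 125/3 + 225) - 39805 = 242 - 39805 = -39563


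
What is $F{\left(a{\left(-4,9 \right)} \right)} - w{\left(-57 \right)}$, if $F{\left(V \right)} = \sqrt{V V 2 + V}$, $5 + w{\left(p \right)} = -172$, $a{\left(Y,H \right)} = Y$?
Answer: $177 + 2 \sqrt{7} \approx 182.29$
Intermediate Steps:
$w{\left(p \right)} = -177$ ($w{\left(p \right)} = -5 - 172 = -177$)
$F{\left(V \right)} = \sqrt{V + 2 V^{2}}$ ($F{\left(V \right)} = \sqrt{V^{2} \cdot 2 + V} = \sqrt{2 V^{2} + V} = \sqrt{V + 2 V^{2}}$)
$F{\left(a{\left(-4,9 \right)} \right)} - w{\left(-57 \right)} = \sqrt{- 4 \left(1 + 2 \left(-4\right)\right)} - -177 = \sqrt{- 4 \left(1 - 8\right)} + 177 = \sqrt{\left(-4\right) \left(-7\right)} + 177 = \sqrt{28} + 177 = 2 \sqrt{7} + 177 = 177 + 2 \sqrt{7}$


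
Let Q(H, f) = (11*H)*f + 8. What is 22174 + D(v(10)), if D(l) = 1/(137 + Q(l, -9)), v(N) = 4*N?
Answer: 84593809/3815 ≈ 22174.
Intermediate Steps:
Q(H, f) = 8 + 11*H*f (Q(H, f) = 11*H*f + 8 = 8 + 11*H*f)
D(l) = 1/(145 - 99*l) (D(l) = 1/(137 + (8 + 11*l*(-9))) = 1/(137 + (8 - 99*l)) = 1/(145 - 99*l))
22174 + D(v(10)) = 22174 + 1/(145 - 396*10) = 22174 + 1/(145 - 99*40) = 22174 + 1/(145 - 3960) = 22174 + 1/(-3815) = 22174 - 1/3815 = 84593809/3815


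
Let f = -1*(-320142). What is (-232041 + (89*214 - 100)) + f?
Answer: 107047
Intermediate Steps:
f = 320142
(-232041 + (89*214 - 100)) + f = (-232041 + (89*214 - 100)) + 320142 = (-232041 + (19046 - 100)) + 320142 = (-232041 + 18946) + 320142 = -213095 + 320142 = 107047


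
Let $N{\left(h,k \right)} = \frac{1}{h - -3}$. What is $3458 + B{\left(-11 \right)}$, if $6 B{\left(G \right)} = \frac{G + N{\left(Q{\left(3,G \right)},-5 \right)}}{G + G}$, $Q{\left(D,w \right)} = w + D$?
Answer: $\frac{570584}{165} \approx 3458.1$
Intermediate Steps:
$Q{\left(D,w \right)} = D + w$
$N{\left(h,k \right)} = \frac{1}{3 + h}$ ($N{\left(h,k \right)} = \frac{1}{h + 3} = \frac{1}{3 + h}$)
$B{\left(G \right)} = \frac{G + \frac{1}{6 + G}}{12 G}$ ($B{\left(G \right)} = \frac{\left(G + \frac{1}{3 + \left(3 + G\right)}\right) \frac{1}{G + G}}{6} = \frac{\left(G + \frac{1}{6 + G}\right) \frac{1}{2 G}}{6} = \frac{\frac{1}{2} \frac{1}{G} \left(G + \frac{1}{6 + G}\right)}{6} = \frac{G + \frac{1}{6 + G}}{12 G}$)
$3458 + B{\left(-11 \right)} = 3458 + \frac{1 - 11 \left(6 - 11\right)}{12 \left(-11\right) \left(6 - 11\right)} = 3458 + \frac{1}{12} \left(- \frac{1}{11}\right) \frac{1}{-5} \left(1 - -55\right) = 3458 + \frac{1}{12} \left(- \frac{1}{11}\right) \left(- \frac{1}{5}\right) \left(1 + 55\right) = 3458 + \frac{1}{12} \left(- \frac{1}{11}\right) \left(- \frac{1}{5}\right) 56 = 3458 + \frac{14}{165} = \frac{570584}{165}$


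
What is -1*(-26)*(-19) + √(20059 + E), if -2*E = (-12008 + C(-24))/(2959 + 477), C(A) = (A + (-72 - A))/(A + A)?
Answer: -494 + √236839106831/3436 ≈ -352.36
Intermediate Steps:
C(A) = -36/A (C(A) = -72*1/(2*A) = -36/A)
E = 24013/13744 (E = -(-12008 - 36/(-24))/(2*(2959 + 477)) = -(-12008 - 36*(-1/24))/(2*3436) = -(-12008 + 3/2)/(2*3436) = -(-24013)/(4*3436) = -½*(-24013/6872) = 24013/13744 ≈ 1.7472)
-1*(-26)*(-19) + √(20059 + E) = -1*(-26)*(-19) + √(20059 + 24013/13744) = 26*(-19) + √(275714909/13744) = -494 + √236839106831/3436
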